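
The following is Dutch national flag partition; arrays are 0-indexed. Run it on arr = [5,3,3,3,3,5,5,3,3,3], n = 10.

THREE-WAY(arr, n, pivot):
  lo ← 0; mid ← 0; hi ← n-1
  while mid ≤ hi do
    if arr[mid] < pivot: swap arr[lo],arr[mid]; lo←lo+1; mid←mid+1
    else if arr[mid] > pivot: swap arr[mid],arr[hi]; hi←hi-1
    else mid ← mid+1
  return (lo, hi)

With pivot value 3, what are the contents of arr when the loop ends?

lo=0 mid=0 hi=9
5>3: swap(0,9), hi=8 ⇒ [3,3,3,3,3,5,5,3,3,5]
3=3: mid=1
3=3: mid=2
3=3: mid=3
3=3: mid=4
3=3: mid=5
5>3: swap(5,8), hi=7 ⇒ [3,3,3,3,3,3,5,3,5,5]
3=3: mid=6
5>3: swap(6,7), hi=6 ⇒ [3,3,3,3,3,3,3,5,5,5]
3=3: mid=7
done. lo=0 hi=6; arr=[3,3,3,3,3,3,3,5,5,5]

[3,3,3,3,3,3,3,5,5,5]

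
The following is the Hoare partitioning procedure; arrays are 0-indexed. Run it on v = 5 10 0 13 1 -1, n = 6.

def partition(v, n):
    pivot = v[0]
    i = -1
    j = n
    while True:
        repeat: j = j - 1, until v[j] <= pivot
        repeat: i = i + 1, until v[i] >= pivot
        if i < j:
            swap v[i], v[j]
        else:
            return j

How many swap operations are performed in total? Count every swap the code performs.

2

pivot = v[0] = 5; i = -1, j = 6
j→5 (v[5]=-1≤5), i→0 (v[0]=5≥5); i<j, swap → -1 10 0 13 1 5
j→4 (v[4]=1≤5), i→1 (v[1]=10≥5); i<j, swap → -1 1 0 13 10 5
j→2, i→3; i≥j, return j=2. v = -1 1 0 13 10 5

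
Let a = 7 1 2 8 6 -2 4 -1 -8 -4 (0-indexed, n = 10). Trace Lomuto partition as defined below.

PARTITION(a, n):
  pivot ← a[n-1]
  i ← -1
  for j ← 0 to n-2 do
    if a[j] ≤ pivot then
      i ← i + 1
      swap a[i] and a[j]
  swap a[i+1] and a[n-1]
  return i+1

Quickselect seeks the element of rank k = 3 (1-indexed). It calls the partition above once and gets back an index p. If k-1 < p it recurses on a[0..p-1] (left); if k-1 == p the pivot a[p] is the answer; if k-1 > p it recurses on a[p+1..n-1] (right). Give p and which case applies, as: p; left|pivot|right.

pivot = a[9] = -4; i = -1
j=0: a[0]=7 > -4 → no swap
j=1: a[1]=1 > -4 → no swap
j=2: a[2]=2 > -4 → no swap
j=3: a[3]=8 > -4 → no swap
j=4: a[4]=6 > -4 → no swap
j=5: a[5]=-2 > -4 → no swap
j=6: a[6]=4 > -4 → no swap
j=7: a[7]=-1 > -4 → no swap
j=8: a[8]=-8 ≤ -4 → i=0, swap a[0],a[8] → -8 1 2 8 6 -2 4 -1 7 -4
final swap a[1],a[9] → -8 -4 2 8 6 -2 4 -1 7 1; return 1
p = 1; k-1 = 2 > 1 ⇒ right

1; right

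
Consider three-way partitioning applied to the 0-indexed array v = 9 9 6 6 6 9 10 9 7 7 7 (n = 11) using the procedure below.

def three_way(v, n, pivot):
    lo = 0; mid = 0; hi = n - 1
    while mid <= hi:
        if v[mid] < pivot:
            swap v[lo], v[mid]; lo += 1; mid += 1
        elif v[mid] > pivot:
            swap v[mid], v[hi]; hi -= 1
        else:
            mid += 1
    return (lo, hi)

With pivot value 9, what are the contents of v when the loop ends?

pivot = 9; lo=0, mid=0, hi=10
v[mid]=9=9: mid=1
v[mid]=9=9: mid=2
v[mid]=6<9: swap v[0],v[2]; lo=1,mid=3 → 6 9 9 6 6 9 10 9 7 7 7
v[mid]=6<9: swap v[1],v[3]; lo=2,mid=4 → 6 6 9 9 6 9 10 9 7 7 7
v[mid]=6<9: swap v[2],v[4]; lo=3,mid=5 → 6 6 6 9 9 9 10 9 7 7 7
v[mid]=9=9: mid=6
v[mid]=10>9: swap v[6],v[10]; hi=9 → 6 6 6 9 9 9 7 9 7 7 10
v[mid]=7<9: swap v[3],v[6]; lo=4,mid=7 → 6 6 6 7 9 9 9 9 7 7 10
v[mid]=9=9: mid=8
v[mid]=7<9: swap v[4],v[8]; lo=5,mid=9 → 6 6 6 7 7 9 9 9 9 7 10
v[mid]=7<9: swap v[5],v[9]; lo=6,mid=10 → 6 6 6 7 7 7 9 9 9 9 10
end: lo=6, hi=9; v = 6 6 6 7 7 7 9 9 9 9 10

6 6 6 7 7 7 9 9 9 9 10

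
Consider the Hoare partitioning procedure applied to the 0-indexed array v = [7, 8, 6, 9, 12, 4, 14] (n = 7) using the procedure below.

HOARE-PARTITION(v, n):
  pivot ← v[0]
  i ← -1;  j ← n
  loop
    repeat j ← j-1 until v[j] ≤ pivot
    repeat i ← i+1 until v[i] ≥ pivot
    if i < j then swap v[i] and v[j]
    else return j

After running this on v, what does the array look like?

pivot=7
j stops at 5 (4), i stops at 0 (7); swap ⇒ [4, 8, 6, 9, 12, 7, 14]
j stops at 2 (6), i stops at 1 (8); swap ⇒ [4, 6, 8, 9, 12, 7, 14]
j stops at 1, i stops at 2; i≥j ⇒ return 1. v=[4, 6, 8, 9, 12, 7, 14]

[4, 6, 8, 9, 12, 7, 14]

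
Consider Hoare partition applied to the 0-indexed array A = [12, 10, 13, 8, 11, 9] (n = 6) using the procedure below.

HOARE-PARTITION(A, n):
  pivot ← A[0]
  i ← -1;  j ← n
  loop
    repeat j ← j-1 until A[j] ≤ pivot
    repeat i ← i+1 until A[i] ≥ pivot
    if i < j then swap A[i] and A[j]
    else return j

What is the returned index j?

3

pivot = A[0] = 12; i = -1, j = 6
j→5 (A[5]=9≤12), i→0 (A[0]=12≥12); i<j, swap → [9, 10, 13, 8, 11, 12]
j→4 (A[4]=11≤12), i→2 (A[2]=13≥12); i<j, swap → [9, 10, 11, 8, 13, 12]
j→3, i→4; i≥j, return j=3. A = [9, 10, 11, 8, 13, 12]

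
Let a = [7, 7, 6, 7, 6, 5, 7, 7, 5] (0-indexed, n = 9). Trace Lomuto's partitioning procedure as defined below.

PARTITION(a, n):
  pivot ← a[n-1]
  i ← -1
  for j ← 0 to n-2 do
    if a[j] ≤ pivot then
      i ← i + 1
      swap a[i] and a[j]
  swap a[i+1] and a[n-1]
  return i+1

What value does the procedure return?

1

pivot = a[8] = 5; i = -1
j=0: a[0]=7 > 5 → no swap
j=1: a[1]=7 > 5 → no swap
j=2: a[2]=6 > 5 → no swap
j=3: a[3]=7 > 5 → no swap
j=4: a[4]=6 > 5 → no swap
j=5: a[5]=5 ≤ 5 → i=0, swap a[0],a[5] → [5, 7, 6, 7, 6, 7, 7, 7, 5]
j=6: a[6]=7 > 5 → no swap
j=7: a[7]=7 > 5 → no swap
final swap a[1],a[8] → [5, 5, 6, 7, 6, 7, 7, 7, 7]; return 1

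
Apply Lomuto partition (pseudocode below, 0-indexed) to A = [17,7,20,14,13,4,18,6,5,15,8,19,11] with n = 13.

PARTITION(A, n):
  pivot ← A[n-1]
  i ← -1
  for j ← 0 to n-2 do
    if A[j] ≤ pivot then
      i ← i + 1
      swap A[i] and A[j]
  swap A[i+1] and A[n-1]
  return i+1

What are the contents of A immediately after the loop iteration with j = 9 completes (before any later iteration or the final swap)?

[7,4,6,5,13,17,18,20,14,15,8,19,11]

pivot = A[12] = 11; i = -1
j=0: A[0]=17 > 11 → no swap
j=1: A[1]=7 ≤ 11 → i=0, swap A[0],A[1] → [7,17,20,14,13,4,18,6,5,15,8,19,11]
j=2: A[2]=20 > 11 → no swap
j=3: A[3]=14 > 11 → no swap
j=4: A[4]=13 > 11 → no swap
j=5: A[5]=4 ≤ 11 → i=1, swap A[1],A[5] → [7,4,20,14,13,17,18,6,5,15,8,19,11]
j=6: A[6]=18 > 11 → no swap
j=7: A[7]=6 ≤ 11 → i=2, swap A[2],A[7] → [7,4,6,14,13,17,18,20,5,15,8,19,11]
j=8: A[8]=5 ≤ 11 → i=3, swap A[3],A[8] → [7,4,6,5,13,17,18,20,14,15,8,19,11]
j=9: A[9]=15 > 11 → no swap
(after j=9) A = [7,4,6,5,13,17,18,20,14,15,8,19,11]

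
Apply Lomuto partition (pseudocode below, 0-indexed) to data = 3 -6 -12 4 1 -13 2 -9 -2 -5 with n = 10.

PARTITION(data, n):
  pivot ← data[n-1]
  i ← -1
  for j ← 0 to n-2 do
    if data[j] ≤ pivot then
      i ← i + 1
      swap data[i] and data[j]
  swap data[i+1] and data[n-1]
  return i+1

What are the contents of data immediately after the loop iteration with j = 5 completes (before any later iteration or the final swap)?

-6 -12 -13 4 1 3 2 -9 -2 -5

pivot=-5, i=-1
j=0: 3>-5, skip
j=1: -6≤-5, i=0, swap(0,1) ⇒ -6 3 -12 4 1 -13 2 -9 -2 -5
j=2: -12≤-5, i=1, swap(1,2) ⇒ -6 -12 3 4 1 -13 2 -9 -2 -5
j=3: 4>-5, skip
j=4: 1>-5, skip
j=5: -13≤-5, i=2, swap(2,5) ⇒ -6 -12 -13 4 1 3 2 -9 -2 -5
(after j=5) data = -6 -12 -13 4 1 3 2 -9 -2 -5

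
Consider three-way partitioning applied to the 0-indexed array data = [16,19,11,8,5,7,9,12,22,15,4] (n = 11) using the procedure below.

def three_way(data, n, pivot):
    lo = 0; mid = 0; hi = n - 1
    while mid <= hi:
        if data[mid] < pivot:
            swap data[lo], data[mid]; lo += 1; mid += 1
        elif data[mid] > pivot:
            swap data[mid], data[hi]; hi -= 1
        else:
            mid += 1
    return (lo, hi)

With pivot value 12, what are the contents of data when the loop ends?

lo=0 mid=0 hi=10
16>12: swap(0,10), hi=9 ⇒ [4,19,11,8,5,7,9,12,22,15,16]
4<12: swap(0,0), lo=1 mid=1 ⇒ [4,19,11,8,5,7,9,12,22,15,16]
19>12: swap(1,9), hi=8 ⇒ [4,15,11,8,5,7,9,12,22,19,16]
15>12: swap(1,8), hi=7 ⇒ [4,22,11,8,5,7,9,12,15,19,16]
22>12: swap(1,7), hi=6 ⇒ [4,12,11,8,5,7,9,22,15,19,16]
12=12: mid=2
11<12: swap(1,2), lo=2 mid=3 ⇒ [4,11,12,8,5,7,9,22,15,19,16]
8<12: swap(2,3), lo=3 mid=4 ⇒ [4,11,8,12,5,7,9,22,15,19,16]
5<12: swap(3,4), lo=4 mid=5 ⇒ [4,11,8,5,12,7,9,22,15,19,16]
7<12: swap(4,5), lo=5 mid=6 ⇒ [4,11,8,5,7,12,9,22,15,19,16]
9<12: swap(5,6), lo=6 mid=7 ⇒ [4,11,8,5,7,9,12,22,15,19,16]
done. lo=6 hi=6; data=[4,11,8,5,7,9,12,22,15,19,16]

[4,11,8,5,7,9,12,22,15,19,16]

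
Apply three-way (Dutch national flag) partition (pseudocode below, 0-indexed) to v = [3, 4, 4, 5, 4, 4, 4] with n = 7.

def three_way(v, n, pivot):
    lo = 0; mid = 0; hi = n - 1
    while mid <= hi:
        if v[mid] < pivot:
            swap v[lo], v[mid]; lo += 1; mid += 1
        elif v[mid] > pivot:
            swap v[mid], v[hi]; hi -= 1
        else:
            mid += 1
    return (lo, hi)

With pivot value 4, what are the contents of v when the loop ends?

[3, 4, 4, 4, 4, 4, 5]

pivot = 4; lo=0, mid=0, hi=6
v[mid]=3<4: swap v[0],v[0]; lo=1,mid=1 → [3, 4, 4, 5, 4, 4, 4]
v[mid]=4=4: mid=2
v[mid]=4=4: mid=3
v[mid]=5>4: swap v[3],v[6]; hi=5 → [3, 4, 4, 4, 4, 4, 5]
v[mid]=4=4: mid=4
v[mid]=4=4: mid=5
v[mid]=4=4: mid=6
end: lo=1, hi=5; v = [3, 4, 4, 4, 4, 4, 5]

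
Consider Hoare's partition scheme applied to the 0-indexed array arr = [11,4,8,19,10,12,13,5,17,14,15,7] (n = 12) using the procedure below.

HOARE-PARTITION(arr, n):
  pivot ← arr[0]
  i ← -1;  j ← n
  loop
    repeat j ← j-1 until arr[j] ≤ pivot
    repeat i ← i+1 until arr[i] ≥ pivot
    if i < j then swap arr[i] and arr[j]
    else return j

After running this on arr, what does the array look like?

[7,4,8,5,10,12,13,19,17,14,15,11]

pivot = arr[0] = 11; i = -1, j = 12
j→11 (arr[11]=7≤11), i→0 (arr[0]=11≥11); i<j, swap → [7,4,8,19,10,12,13,5,17,14,15,11]
j→7 (arr[7]=5≤11), i→3 (arr[3]=19≥11); i<j, swap → [7,4,8,5,10,12,13,19,17,14,15,11]
j→4, i→5; i≥j, return j=4. arr = [7,4,8,5,10,12,13,19,17,14,15,11]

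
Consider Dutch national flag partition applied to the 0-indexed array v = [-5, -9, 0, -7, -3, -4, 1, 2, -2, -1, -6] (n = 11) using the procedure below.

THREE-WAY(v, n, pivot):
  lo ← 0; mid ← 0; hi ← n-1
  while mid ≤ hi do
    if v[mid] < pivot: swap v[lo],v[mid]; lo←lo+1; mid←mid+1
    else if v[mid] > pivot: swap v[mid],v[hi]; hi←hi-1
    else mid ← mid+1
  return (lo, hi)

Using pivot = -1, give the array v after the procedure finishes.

[-5, -9, -6, -7, -3, -4, -2, -1, 2, 1, 0]

pivot = -1; lo=0, mid=0, hi=10
v[mid]=-5<-1: swap v[0],v[0]; lo=1,mid=1 → [-5, -9, 0, -7, -3, -4, 1, 2, -2, -1, -6]
v[mid]=-9<-1: swap v[1],v[1]; lo=2,mid=2 → [-5, -9, 0, -7, -3, -4, 1, 2, -2, -1, -6]
v[mid]=0>-1: swap v[2],v[10]; hi=9 → [-5, -9, -6, -7, -3, -4, 1, 2, -2, -1, 0]
v[mid]=-6<-1: swap v[2],v[2]; lo=3,mid=3 → [-5, -9, -6, -7, -3, -4, 1, 2, -2, -1, 0]
v[mid]=-7<-1: swap v[3],v[3]; lo=4,mid=4 → [-5, -9, -6, -7, -3, -4, 1, 2, -2, -1, 0]
v[mid]=-3<-1: swap v[4],v[4]; lo=5,mid=5 → [-5, -9, -6, -7, -3, -4, 1, 2, -2, -1, 0]
v[mid]=-4<-1: swap v[5],v[5]; lo=6,mid=6 → [-5, -9, -6, -7, -3, -4, 1, 2, -2, -1, 0]
v[mid]=1>-1: swap v[6],v[9]; hi=8 → [-5, -9, -6, -7, -3, -4, -1, 2, -2, 1, 0]
v[mid]=-1=-1: mid=7
v[mid]=2>-1: swap v[7],v[8]; hi=7 → [-5, -9, -6, -7, -3, -4, -1, -2, 2, 1, 0]
v[mid]=-2<-1: swap v[6],v[7]; lo=7,mid=8 → [-5, -9, -6, -7, -3, -4, -2, -1, 2, 1, 0]
end: lo=7, hi=7; v = [-5, -9, -6, -7, -3, -4, -2, -1, 2, 1, 0]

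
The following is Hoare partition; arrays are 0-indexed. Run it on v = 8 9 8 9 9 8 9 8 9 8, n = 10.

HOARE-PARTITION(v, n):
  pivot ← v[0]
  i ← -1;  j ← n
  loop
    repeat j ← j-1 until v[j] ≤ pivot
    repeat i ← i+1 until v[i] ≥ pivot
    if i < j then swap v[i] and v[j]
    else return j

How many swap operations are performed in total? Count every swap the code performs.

3

pivot = v[0] = 8; i = -1, j = 10
j→9 (v[9]=8≤8), i→0 (v[0]=8≥8); i<j, swap → 8 9 8 9 9 8 9 8 9 8
j→7 (v[7]=8≤8), i→1 (v[1]=9≥8); i<j, swap → 8 8 8 9 9 8 9 9 9 8
j→5 (v[5]=8≤8), i→2 (v[2]=8≥8); i<j, swap → 8 8 8 9 9 8 9 9 9 8
j→2, i→3; i≥j, return j=2. v = 8 8 8 9 9 8 9 9 9 8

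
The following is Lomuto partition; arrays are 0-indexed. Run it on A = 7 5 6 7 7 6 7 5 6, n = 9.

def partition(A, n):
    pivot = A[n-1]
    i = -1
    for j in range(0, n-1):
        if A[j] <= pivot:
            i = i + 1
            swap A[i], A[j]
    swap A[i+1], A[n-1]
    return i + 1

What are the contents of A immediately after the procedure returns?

pivot=6, i=-1
j=0: 7>6, skip
j=1: 5≤6, i=0, swap(0,1) ⇒ 5 7 6 7 7 6 7 5 6
j=2: 6≤6, i=1, swap(1,2) ⇒ 5 6 7 7 7 6 7 5 6
j=3: 7>6, skip
j=4: 7>6, skip
j=5: 6≤6, i=2, swap(2,5) ⇒ 5 6 6 7 7 7 7 5 6
j=6: 7>6, skip
j=7: 5≤6, i=3, swap(3,7) ⇒ 5 6 6 5 7 7 7 7 6
swap(4,8) ⇒ 5 6 6 5 6 7 7 7 7; return 4

5 6 6 5 6 7 7 7 7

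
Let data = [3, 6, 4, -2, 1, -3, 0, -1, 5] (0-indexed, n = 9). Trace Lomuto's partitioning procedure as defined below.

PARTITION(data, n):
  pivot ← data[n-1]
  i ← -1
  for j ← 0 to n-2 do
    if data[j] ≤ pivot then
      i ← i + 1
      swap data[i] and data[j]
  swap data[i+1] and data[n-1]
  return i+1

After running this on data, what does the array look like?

[3, 4, -2, 1, -3, 0, -1, 5, 6]

pivot=5, i=-1
j=0: 3≤5, i=0, swap(0,0) ⇒ [3, 6, 4, -2, 1, -3, 0, -1, 5]
j=1: 6>5, skip
j=2: 4≤5, i=1, swap(1,2) ⇒ [3, 4, 6, -2, 1, -3, 0, -1, 5]
j=3: -2≤5, i=2, swap(2,3) ⇒ [3, 4, -2, 6, 1, -3, 0, -1, 5]
j=4: 1≤5, i=3, swap(3,4) ⇒ [3, 4, -2, 1, 6, -3, 0, -1, 5]
j=5: -3≤5, i=4, swap(4,5) ⇒ [3, 4, -2, 1, -3, 6, 0, -1, 5]
j=6: 0≤5, i=5, swap(5,6) ⇒ [3, 4, -2, 1, -3, 0, 6, -1, 5]
j=7: -1≤5, i=6, swap(6,7) ⇒ [3, 4, -2, 1, -3, 0, -1, 6, 5]
swap(7,8) ⇒ [3, 4, -2, 1, -3, 0, -1, 5, 6]; return 7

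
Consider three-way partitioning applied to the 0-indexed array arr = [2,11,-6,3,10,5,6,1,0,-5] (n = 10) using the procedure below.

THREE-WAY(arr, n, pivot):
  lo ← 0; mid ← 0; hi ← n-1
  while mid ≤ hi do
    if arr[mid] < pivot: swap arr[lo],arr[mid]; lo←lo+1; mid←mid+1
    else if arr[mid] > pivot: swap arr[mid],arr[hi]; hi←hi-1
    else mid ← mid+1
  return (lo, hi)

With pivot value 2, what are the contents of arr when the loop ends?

pivot = 2; lo=0, mid=0, hi=9
arr[mid]=2=2: mid=1
arr[mid]=11>2: swap arr[1],arr[9]; hi=8 → [2,-5,-6,3,10,5,6,1,0,11]
arr[mid]=-5<2: swap arr[0],arr[1]; lo=1,mid=2 → [-5,2,-6,3,10,5,6,1,0,11]
arr[mid]=-6<2: swap arr[1],arr[2]; lo=2,mid=3 → [-5,-6,2,3,10,5,6,1,0,11]
arr[mid]=3>2: swap arr[3],arr[8]; hi=7 → [-5,-6,2,0,10,5,6,1,3,11]
arr[mid]=0<2: swap arr[2],arr[3]; lo=3,mid=4 → [-5,-6,0,2,10,5,6,1,3,11]
arr[mid]=10>2: swap arr[4],arr[7]; hi=6 → [-5,-6,0,2,1,5,6,10,3,11]
arr[mid]=1<2: swap arr[3],arr[4]; lo=4,mid=5 → [-5,-6,0,1,2,5,6,10,3,11]
arr[mid]=5>2: swap arr[5],arr[6]; hi=5 → [-5,-6,0,1,2,6,5,10,3,11]
arr[mid]=6>2: swap arr[5],arr[5]; hi=4 → [-5,-6,0,1,2,6,5,10,3,11]
end: lo=4, hi=4; arr = [-5,-6,0,1,2,6,5,10,3,11]

[-5,-6,0,1,2,6,5,10,3,11]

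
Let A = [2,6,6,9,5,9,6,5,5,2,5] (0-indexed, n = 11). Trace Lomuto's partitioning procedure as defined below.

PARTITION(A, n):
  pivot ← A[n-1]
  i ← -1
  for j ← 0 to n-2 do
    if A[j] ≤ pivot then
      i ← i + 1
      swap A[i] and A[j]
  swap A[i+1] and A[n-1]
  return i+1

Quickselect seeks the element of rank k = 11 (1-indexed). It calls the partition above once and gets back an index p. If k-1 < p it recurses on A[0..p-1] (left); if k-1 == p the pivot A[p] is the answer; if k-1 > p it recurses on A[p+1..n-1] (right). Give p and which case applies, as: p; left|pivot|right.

pivot = A[10] = 5; i = -1
j=0: A[0]=2 ≤ 5 → i=0, swap A[0],A[0] (no change) → [2,6,6,9,5,9,6,5,5,2,5]
j=1: A[1]=6 > 5 → no swap
j=2: A[2]=6 > 5 → no swap
j=3: A[3]=9 > 5 → no swap
j=4: A[4]=5 ≤ 5 → i=1, swap A[1],A[4] → [2,5,6,9,6,9,6,5,5,2,5]
j=5: A[5]=9 > 5 → no swap
j=6: A[6]=6 > 5 → no swap
j=7: A[7]=5 ≤ 5 → i=2, swap A[2],A[7] → [2,5,5,9,6,9,6,6,5,2,5]
j=8: A[8]=5 ≤ 5 → i=3, swap A[3],A[8] → [2,5,5,5,6,9,6,6,9,2,5]
j=9: A[9]=2 ≤ 5 → i=4, swap A[4],A[9] → [2,5,5,5,2,9,6,6,9,6,5]
final swap A[5],A[10] → [2,5,5,5,2,5,6,6,9,6,9]; return 5
p = 5; k-1 = 10 > 5 ⇒ right

5; right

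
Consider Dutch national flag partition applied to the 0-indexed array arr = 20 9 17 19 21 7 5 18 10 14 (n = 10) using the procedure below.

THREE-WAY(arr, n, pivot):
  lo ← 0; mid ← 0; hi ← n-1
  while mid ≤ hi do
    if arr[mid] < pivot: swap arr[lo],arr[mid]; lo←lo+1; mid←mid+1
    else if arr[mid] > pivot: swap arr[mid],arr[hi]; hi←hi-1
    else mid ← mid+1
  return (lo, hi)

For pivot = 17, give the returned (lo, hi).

pivot = 17; lo=0, mid=0, hi=9
arr[mid]=20>17: swap arr[0],arr[9]; hi=8 → 14 9 17 19 21 7 5 18 10 20
arr[mid]=14<17: swap arr[0],arr[0]; lo=1,mid=1 → 14 9 17 19 21 7 5 18 10 20
arr[mid]=9<17: swap arr[1],arr[1]; lo=2,mid=2 → 14 9 17 19 21 7 5 18 10 20
arr[mid]=17=17: mid=3
arr[mid]=19>17: swap arr[3],arr[8]; hi=7 → 14 9 17 10 21 7 5 18 19 20
arr[mid]=10<17: swap arr[2],arr[3]; lo=3,mid=4 → 14 9 10 17 21 7 5 18 19 20
arr[mid]=21>17: swap arr[4],arr[7]; hi=6 → 14 9 10 17 18 7 5 21 19 20
arr[mid]=18>17: swap arr[4],arr[6]; hi=5 → 14 9 10 17 5 7 18 21 19 20
arr[mid]=5<17: swap arr[3],arr[4]; lo=4,mid=5 → 14 9 10 5 17 7 18 21 19 20
arr[mid]=7<17: swap arr[4],arr[5]; lo=5,mid=6 → 14 9 10 5 7 17 18 21 19 20
end: lo=5, hi=5; arr = 14 9 10 5 7 17 18 21 19 20

(5, 5)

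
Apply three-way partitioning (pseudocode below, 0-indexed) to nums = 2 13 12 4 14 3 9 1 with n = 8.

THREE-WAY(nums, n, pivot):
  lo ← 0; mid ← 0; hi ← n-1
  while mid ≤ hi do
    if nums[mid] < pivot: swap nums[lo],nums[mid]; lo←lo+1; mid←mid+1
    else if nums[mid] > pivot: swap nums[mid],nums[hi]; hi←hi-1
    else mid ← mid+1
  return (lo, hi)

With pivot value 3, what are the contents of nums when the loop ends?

pivot = 3; lo=0, mid=0, hi=7
nums[mid]=2<3: swap nums[0],nums[0]; lo=1,mid=1 → 2 13 12 4 14 3 9 1
nums[mid]=13>3: swap nums[1],nums[7]; hi=6 → 2 1 12 4 14 3 9 13
nums[mid]=1<3: swap nums[1],nums[1]; lo=2,mid=2 → 2 1 12 4 14 3 9 13
nums[mid]=12>3: swap nums[2],nums[6]; hi=5 → 2 1 9 4 14 3 12 13
nums[mid]=9>3: swap nums[2],nums[5]; hi=4 → 2 1 3 4 14 9 12 13
nums[mid]=3=3: mid=3
nums[mid]=4>3: swap nums[3],nums[4]; hi=3 → 2 1 3 14 4 9 12 13
nums[mid]=14>3: swap nums[3],nums[3]; hi=2 → 2 1 3 14 4 9 12 13
end: lo=2, hi=2; nums = 2 1 3 14 4 9 12 13

2 1 3 14 4 9 12 13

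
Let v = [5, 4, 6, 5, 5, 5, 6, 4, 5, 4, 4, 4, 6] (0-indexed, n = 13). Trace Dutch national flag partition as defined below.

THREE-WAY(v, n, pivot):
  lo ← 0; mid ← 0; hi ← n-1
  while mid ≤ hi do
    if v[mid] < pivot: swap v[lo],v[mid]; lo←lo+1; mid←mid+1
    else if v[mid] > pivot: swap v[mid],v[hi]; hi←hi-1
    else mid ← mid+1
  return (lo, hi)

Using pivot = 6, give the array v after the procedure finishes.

[5, 4, 5, 5, 5, 4, 5, 4, 4, 4, 6, 6, 6]

lo=0 mid=0 hi=12
5<6: swap(0,0), lo=1 mid=1 ⇒ [5, 4, 6, 5, 5, 5, 6, 4, 5, 4, 4, 4, 6]
4<6: swap(1,1), lo=2 mid=2 ⇒ [5, 4, 6, 5, 5, 5, 6, 4, 5, 4, 4, 4, 6]
6=6: mid=3
5<6: swap(2,3), lo=3 mid=4 ⇒ [5, 4, 5, 6, 5, 5, 6, 4, 5, 4, 4, 4, 6]
5<6: swap(3,4), lo=4 mid=5 ⇒ [5, 4, 5, 5, 6, 5, 6, 4, 5, 4, 4, 4, 6]
5<6: swap(4,5), lo=5 mid=6 ⇒ [5, 4, 5, 5, 5, 6, 6, 4, 5, 4, 4, 4, 6]
6=6: mid=7
4<6: swap(5,7), lo=6 mid=8 ⇒ [5, 4, 5, 5, 5, 4, 6, 6, 5, 4, 4, 4, 6]
5<6: swap(6,8), lo=7 mid=9 ⇒ [5, 4, 5, 5, 5, 4, 5, 6, 6, 4, 4, 4, 6]
4<6: swap(7,9), lo=8 mid=10 ⇒ [5, 4, 5, 5, 5, 4, 5, 4, 6, 6, 4, 4, 6]
4<6: swap(8,10), lo=9 mid=11 ⇒ [5, 4, 5, 5, 5, 4, 5, 4, 4, 6, 6, 4, 6]
4<6: swap(9,11), lo=10 mid=12 ⇒ [5, 4, 5, 5, 5, 4, 5, 4, 4, 4, 6, 6, 6]
6=6: mid=13
done. lo=10 hi=12; v=[5, 4, 5, 5, 5, 4, 5, 4, 4, 4, 6, 6, 6]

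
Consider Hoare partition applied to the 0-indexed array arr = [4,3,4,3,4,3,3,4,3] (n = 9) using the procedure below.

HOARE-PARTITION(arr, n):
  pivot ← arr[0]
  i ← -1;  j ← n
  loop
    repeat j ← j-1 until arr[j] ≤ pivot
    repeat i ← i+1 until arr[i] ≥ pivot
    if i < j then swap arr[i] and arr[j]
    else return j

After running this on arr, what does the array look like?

[3,3,4,3,3,3,4,4,4]

pivot=4
j stops at 8 (3), i stops at 0 (4); swap ⇒ [3,3,4,3,4,3,3,4,4]
j stops at 7 (4), i stops at 2 (4); swap ⇒ [3,3,4,3,4,3,3,4,4]
j stops at 6 (3), i stops at 4 (4); swap ⇒ [3,3,4,3,3,3,4,4,4]
j stops at 5, i stops at 6; i≥j ⇒ return 5. arr=[3,3,4,3,3,3,4,4,4]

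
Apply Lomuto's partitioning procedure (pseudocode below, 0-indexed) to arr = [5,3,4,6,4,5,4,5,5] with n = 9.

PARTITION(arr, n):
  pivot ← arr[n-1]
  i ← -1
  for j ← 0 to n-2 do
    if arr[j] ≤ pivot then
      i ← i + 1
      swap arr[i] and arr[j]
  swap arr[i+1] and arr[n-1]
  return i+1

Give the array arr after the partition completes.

[5,3,4,4,5,4,5,5,6]

pivot=5, i=-1
j=0: 5≤5, i=0, swap(0,0) ⇒ [5,3,4,6,4,5,4,5,5]
j=1: 3≤5, i=1, swap(1,1) ⇒ [5,3,4,6,4,5,4,5,5]
j=2: 4≤5, i=2, swap(2,2) ⇒ [5,3,4,6,4,5,4,5,5]
j=3: 6>5, skip
j=4: 4≤5, i=3, swap(3,4) ⇒ [5,3,4,4,6,5,4,5,5]
j=5: 5≤5, i=4, swap(4,5) ⇒ [5,3,4,4,5,6,4,5,5]
j=6: 4≤5, i=5, swap(5,6) ⇒ [5,3,4,4,5,4,6,5,5]
j=7: 5≤5, i=6, swap(6,7) ⇒ [5,3,4,4,5,4,5,6,5]
swap(7,8) ⇒ [5,3,4,4,5,4,5,5,6]; return 7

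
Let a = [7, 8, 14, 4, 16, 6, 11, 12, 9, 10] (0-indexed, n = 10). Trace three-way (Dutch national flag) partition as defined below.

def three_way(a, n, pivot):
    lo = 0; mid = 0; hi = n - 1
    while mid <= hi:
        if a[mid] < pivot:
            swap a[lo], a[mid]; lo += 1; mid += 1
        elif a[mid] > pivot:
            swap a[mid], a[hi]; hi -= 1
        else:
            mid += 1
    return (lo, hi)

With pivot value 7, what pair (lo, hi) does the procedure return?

(2, 2)

lo=0 mid=0 hi=9
7=7: mid=1
8>7: swap(1,9), hi=8 ⇒ [7, 10, 14, 4, 16, 6, 11, 12, 9, 8]
10>7: swap(1,8), hi=7 ⇒ [7, 9, 14, 4, 16, 6, 11, 12, 10, 8]
9>7: swap(1,7), hi=6 ⇒ [7, 12, 14, 4, 16, 6, 11, 9, 10, 8]
12>7: swap(1,6), hi=5 ⇒ [7, 11, 14, 4, 16, 6, 12, 9, 10, 8]
11>7: swap(1,5), hi=4 ⇒ [7, 6, 14, 4, 16, 11, 12, 9, 10, 8]
6<7: swap(0,1), lo=1 mid=2 ⇒ [6, 7, 14, 4, 16, 11, 12, 9, 10, 8]
14>7: swap(2,4), hi=3 ⇒ [6, 7, 16, 4, 14, 11, 12, 9, 10, 8]
16>7: swap(2,3), hi=2 ⇒ [6, 7, 4, 16, 14, 11, 12, 9, 10, 8]
4<7: swap(1,2), lo=2 mid=3 ⇒ [6, 4, 7, 16, 14, 11, 12, 9, 10, 8]
done. lo=2 hi=2; a=[6, 4, 7, 16, 14, 11, 12, 9, 10, 8]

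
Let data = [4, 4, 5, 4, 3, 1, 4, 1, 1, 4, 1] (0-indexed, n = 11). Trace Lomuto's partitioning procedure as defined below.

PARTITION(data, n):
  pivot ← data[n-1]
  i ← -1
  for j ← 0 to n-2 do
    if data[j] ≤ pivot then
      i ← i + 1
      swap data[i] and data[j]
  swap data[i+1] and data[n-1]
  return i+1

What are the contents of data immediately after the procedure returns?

[1, 1, 1, 1, 3, 4, 4, 4, 5, 4, 4]

pivot=1, i=-1
j=0: 4>1, skip
j=1: 4>1, skip
j=2: 5>1, skip
j=3: 4>1, skip
j=4: 3>1, skip
j=5: 1≤1, i=0, swap(0,5) ⇒ [1, 4, 5, 4, 3, 4, 4, 1, 1, 4, 1]
j=6: 4>1, skip
j=7: 1≤1, i=1, swap(1,7) ⇒ [1, 1, 5, 4, 3, 4, 4, 4, 1, 4, 1]
j=8: 1≤1, i=2, swap(2,8) ⇒ [1, 1, 1, 4, 3, 4, 4, 4, 5, 4, 1]
j=9: 4>1, skip
swap(3,10) ⇒ [1, 1, 1, 1, 3, 4, 4, 4, 5, 4, 4]; return 3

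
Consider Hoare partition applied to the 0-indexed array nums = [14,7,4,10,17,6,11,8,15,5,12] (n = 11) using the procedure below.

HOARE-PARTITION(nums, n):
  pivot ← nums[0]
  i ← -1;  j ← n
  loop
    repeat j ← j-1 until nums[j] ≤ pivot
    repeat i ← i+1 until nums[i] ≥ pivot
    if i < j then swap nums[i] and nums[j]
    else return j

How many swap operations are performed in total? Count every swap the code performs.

2

pivot=14
j stops at 10 (12), i stops at 0 (14); swap ⇒ [12,7,4,10,17,6,11,8,15,5,14]
j stops at 9 (5), i stops at 4 (17); swap ⇒ [12,7,4,10,5,6,11,8,15,17,14]
j stops at 7, i stops at 8; i≥j ⇒ return 7. nums=[12,7,4,10,5,6,11,8,15,17,14]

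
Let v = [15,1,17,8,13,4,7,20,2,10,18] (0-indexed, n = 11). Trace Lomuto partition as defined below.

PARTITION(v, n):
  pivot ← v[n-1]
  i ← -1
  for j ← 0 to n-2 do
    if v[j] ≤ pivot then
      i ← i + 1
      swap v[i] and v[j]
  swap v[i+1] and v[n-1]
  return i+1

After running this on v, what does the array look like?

pivot = v[10] = 18; i = -1
j=0: v[0]=15 ≤ 18 → i=0, swap v[0],v[0] (no change) → [15,1,17,8,13,4,7,20,2,10,18]
j=1: v[1]=1 ≤ 18 → i=1, swap v[1],v[1] (no change) → [15,1,17,8,13,4,7,20,2,10,18]
j=2: v[2]=17 ≤ 18 → i=2, swap v[2],v[2] (no change) → [15,1,17,8,13,4,7,20,2,10,18]
j=3: v[3]=8 ≤ 18 → i=3, swap v[3],v[3] (no change) → [15,1,17,8,13,4,7,20,2,10,18]
j=4: v[4]=13 ≤ 18 → i=4, swap v[4],v[4] (no change) → [15,1,17,8,13,4,7,20,2,10,18]
j=5: v[5]=4 ≤ 18 → i=5, swap v[5],v[5] (no change) → [15,1,17,8,13,4,7,20,2,10,18]
j=6: v[6]=7 ≤ 18 → i=6, swap v[6],v[6] (no change) → [15,1,17,8,13,4,7,20,2,10,18]
j=7: v[7]=20 > 18 → no swap
j=8: v[8]=2 ≤ 18 → i=7, swap v[7],v[8] → [15,1,17,8,13,4,7,2,20,10,18]
j=9: v[9]=10 ≤ 18 → i=8, swap v[8],v[9] → [15,1,17,8,13,4,7,2,10,20,18]
final swap v[9],v[10] → [15,1,17,8,13,4,7,2,10,18,20]; return 9

[15,1,17,8,13,4,7,2,10,18,20]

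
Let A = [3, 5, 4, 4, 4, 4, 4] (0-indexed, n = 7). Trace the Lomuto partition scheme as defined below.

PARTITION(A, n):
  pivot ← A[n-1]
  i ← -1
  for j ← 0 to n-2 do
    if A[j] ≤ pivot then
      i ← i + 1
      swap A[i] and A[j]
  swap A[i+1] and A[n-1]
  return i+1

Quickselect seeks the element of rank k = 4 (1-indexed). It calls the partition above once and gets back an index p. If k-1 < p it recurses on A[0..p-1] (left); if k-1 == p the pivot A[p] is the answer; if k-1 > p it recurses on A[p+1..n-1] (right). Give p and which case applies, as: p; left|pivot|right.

5; left

pivot = A[6] = 4; i = -1
j=0: A[0]=3 ≤ 4 → i=0, swap A[0],A[0] (no change) → [3, 5, 4, 4, 4, 4, 4]
j=1: A[1]=5 > 4 → no swap
j=2: A[2]=4 ≤ 4 → i=1, swap A[1],A[2] → [3, 4, 5, 4, 4, 4, 4]
j=3: A[3]=4 ≤ 4 → i=2, swap A[2],A[3] → [3, 4, 4, 5, 4, 4, 4]
j=4: A[4]=4 ≤ 4 → i=3, swap A[3],A[4] → [3, 4, 4, 4, 5, 4, 4]
j=5: A[5]=4 ≤ 4 → i=4, swap A[4],A[5] → [3, 4, 4, 4, 4, 5, 4]
final swap A[5],A[6] → [3, 4, 4, 4, 4, 4, 5]; return 5
p = 5; k-1 = 3 < 5 ⇒ left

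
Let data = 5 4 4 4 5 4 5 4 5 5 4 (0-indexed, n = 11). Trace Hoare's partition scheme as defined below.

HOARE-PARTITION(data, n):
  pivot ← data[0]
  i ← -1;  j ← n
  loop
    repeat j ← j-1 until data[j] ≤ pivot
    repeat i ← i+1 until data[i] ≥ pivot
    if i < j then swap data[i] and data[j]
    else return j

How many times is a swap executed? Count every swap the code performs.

3

pivot=5
j stops at 10 (4), i stops at 0 (5); swap ⇒ 4 4 4 4 5 4 5 4 5 5 5
j stops at 9 (5), i stops at 4 (5); swap ⇒ 4 4 4 4 5 4 5 4 5 5 5
j stops at 8 (5), i stops at 6 (5); swap ⇒ 4 4 4 4 5 4 5 4 5 5 5
j stops at 7, i stops at 8; i≥j ⇒ return 7. data=4 4 4 4 5 4 5 4 5 5 5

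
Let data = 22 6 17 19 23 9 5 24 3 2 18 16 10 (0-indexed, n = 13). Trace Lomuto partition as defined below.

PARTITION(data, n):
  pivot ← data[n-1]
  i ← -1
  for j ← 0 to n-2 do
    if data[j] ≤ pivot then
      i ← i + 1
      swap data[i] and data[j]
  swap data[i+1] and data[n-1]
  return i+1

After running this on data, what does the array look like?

pivot = data[12] = 10; i = -1
j=0: data[0]=22 > 10 → no swap
j=1: data[1]=6 ≤ 10 → i=0, swap data[0],data[1] → 6 22 17 19 23 9 5 24 3 2 18 16 10
j=2: data[2]=17 > 10 → no swap
j=3: data[3]=19 > 10 → no swap
j=4: data[4]=23 > 10 → no swap
j=5: data[5]=9 ≤ 10 → i=1, swap data[1],data[5] → 6 9 17 19 23 22 5 24 3 2 18 16 10
j=6: data[6]=5 ≤ 10 → i=2, swap data[2],data[6] → 6 9 5 19 23 22 17 24 3 2 18 16 10
j=7: data[7]=24 > 10 → no swap
j=8: data[8]=3 ≤ 10 → i=3, swap data[3],data[8] → 6 9 5 3 23 22 17 24 19 2 18 16 10
j=9: data[9]=2 ≤ 10 → i=4, swap data[4],data[9] → 6 9 5 3 2 22 17 24 19 23 18 16 10
j=10: data[10]=18 > 10 → no swap
j=11: data[11]=16 > 10 → no swap
final swap data[5],data[12] → 6 9 5 3 2 10 17 24 19 23 18 16 22; return 5

6 9 5 3 2 10 17 24 19 23 18 16 22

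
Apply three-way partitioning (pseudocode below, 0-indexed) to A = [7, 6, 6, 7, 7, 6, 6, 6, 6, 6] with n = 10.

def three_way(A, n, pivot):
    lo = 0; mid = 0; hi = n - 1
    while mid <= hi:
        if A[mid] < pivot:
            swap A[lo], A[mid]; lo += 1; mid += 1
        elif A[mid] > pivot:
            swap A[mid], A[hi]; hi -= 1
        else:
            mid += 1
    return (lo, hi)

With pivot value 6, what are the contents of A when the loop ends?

pivot = 6; lo=0, mid=0, hi=9
A[mid]=7>6: swap A[0],A[9]; hi=8 → [6, 6, 6, 7, 7, 6, 6, 6, 6, 7]
A[mid]=6=6: mid=1
A[mid]=6=6: mid=2
A[mid]=6=6: mid=3
A[mid]=7>6: swap A[3],A[8]; hi=7 → [6, 6, 6, 6, 7, 6, 6, 6, 7, 7]
A[mid]=6=6: mid=4
A[mid]=7>6: swap A[4],A[7]; hi=6 → [6, 6, 6, 6, 6, 6, 6, 7, 7, 7]
A[mid]=6=6: mid=5
A[mid]=6=6: mid=6
A[mid]=6=6: mid=7
end: lo=0, hi=6; A = [6, 6, 6, 6, 6, 6, 6, 7, 7, 7]

[6, 6, 6, 6, 6, 6, 6, 7, 7, 7]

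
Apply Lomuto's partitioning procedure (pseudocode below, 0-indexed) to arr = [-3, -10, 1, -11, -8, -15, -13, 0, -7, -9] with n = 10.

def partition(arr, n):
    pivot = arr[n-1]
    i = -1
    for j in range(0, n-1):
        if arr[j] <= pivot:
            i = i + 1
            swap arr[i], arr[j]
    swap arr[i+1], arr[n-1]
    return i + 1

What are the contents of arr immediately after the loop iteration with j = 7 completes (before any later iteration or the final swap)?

pivot = arr[9] = -9; i = -1
j=0: arr[0]=-3 > -9 → no swap
j=1: arr[1]=-10 ≤ -9 → i=0, swap arr[0],arr[1] → [-10, -3, 1, -11, -8, -15, -13, 0, -7, -9]
j=2: arr[2]=1 > -9 → no swap
j=3: arr[3]=-11 ≤ -9 → i=1, swap arr[1],arr[3] → [-10, -11, 1, -3, -8, -15, -13, 0, -7, -9]
j=4: arr[4]=-8 > -9 → no swap
j=5: arr[5]=-15 ≤ -9 → i=2, swap arr[2],arr[5] → [-10, -11, -15, -3, -8, 1, -13, 0, -7, -9]
j=6: arr[6]=-13 ≤ -9 → i=3, swap arr[3],arr[6] → [-10, -11, -15, -13, -8, 1, -3, 0, -7, -9]
j=7: arr[7]=0 > -9 → no swap
(after j=7) arr = [-10, -11, -15, -13, -8, 1, -3, 0, -7, -9]

[-10, -11, -15, -13, -8, 1, -3, 0, -7, -9]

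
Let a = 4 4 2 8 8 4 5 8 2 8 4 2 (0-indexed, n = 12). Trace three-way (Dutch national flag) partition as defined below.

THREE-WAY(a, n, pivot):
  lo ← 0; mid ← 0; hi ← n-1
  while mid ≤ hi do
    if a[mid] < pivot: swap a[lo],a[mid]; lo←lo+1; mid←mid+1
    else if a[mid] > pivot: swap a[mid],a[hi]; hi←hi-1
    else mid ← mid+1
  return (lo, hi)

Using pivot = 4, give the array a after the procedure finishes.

pivot = 4; lo=0, mid=0, hi=11
a[mid]=4=4: mid=1
a[mid]=4=4: mid=2
a[mid]=2<4: swap a[0],a[2]; lo=1,mid=3 → 2 4 4 8 8 4 5 8 2 8 4 2
a[mid]=8>4: swap a[3],a[11]; hi=10 → 2 4 4 2 8 4 5 8 2 8 4 8
a[mid]=2<4: swap a[1],a[3]; lo=2,mid=4 → 2 2 4 4 8 4 5 8 2 8 4 8
a[mid]=8>4: swap a[4],a[10]; hi=9 → 2 2 4 4 4 4 5 8 2 8 8 8
a[mid]=4=4: mid=5
a[mid]=4=4: mid=6
a[mid]=5>4: swap a[6],a[9]; hi=8 → 2 2 4 4 4 4 8 8 2 5 8 8
a[mid]=8>4: swap a[6],a[8]; hi=7 → 2 2 4 4 4 4 2 8 8 5 8 8
a[mid]=2<4: swap a[2],a[6]; lo=3,mid=7 → 2 2 2 4 4 4 4 8 8 5 8 8
a[mid]=8>4: swap a[7],a[7]; hi=6 → 2 2 2 4 4 4 4 8 8 5 8 8
end: lo=3, hi=6; a = 2 2 2 4 4 4 4 8 8 5 8 8

2 2 2 4 4 4 4 8 8 5 8 8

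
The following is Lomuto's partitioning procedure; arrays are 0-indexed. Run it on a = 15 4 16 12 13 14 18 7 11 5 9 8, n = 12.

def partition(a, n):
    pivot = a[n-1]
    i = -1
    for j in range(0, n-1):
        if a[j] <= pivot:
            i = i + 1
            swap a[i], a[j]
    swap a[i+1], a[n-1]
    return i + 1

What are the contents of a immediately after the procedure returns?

pivot = a[11] = 8; i = -1
j=0: a[0]=15 > 8 → no swap
j=1: a[1]=4 ≤ 8 → i=0, swap a[0],a[1] → 4 15 16 12 13 14 18 7 11 5 9 8
j=2: a[2]=16 > 8 → no swap
j=3: a[3]=12 > 8 → no swap
j=4: a[4]=13 > 8 → no swap
j=5: a[5]=14 > 8 → no swap
j=6: a[6]=18 > 8 → no swap
j=7: a[7]=7 ≤ 8 → i=1, swap a[1],a[7] → 4 7 16 12 13 14 18 15 11 5 9 8
j=8: a[8]=11 > 8 → no swap
j=9: a[9]=5 ≤ 8 → i=2, swap a[2],a[9] → 4 7 5 12 13 14 18 15 11 16 9 8
j=10: a[10]=9 > 8 → no swap
final swap a[3],a[11] → 4 7 5 8 13 14 18 15 11 16 9 12; return 3

4 7 5 8 13 14 18 15 11 16 9 12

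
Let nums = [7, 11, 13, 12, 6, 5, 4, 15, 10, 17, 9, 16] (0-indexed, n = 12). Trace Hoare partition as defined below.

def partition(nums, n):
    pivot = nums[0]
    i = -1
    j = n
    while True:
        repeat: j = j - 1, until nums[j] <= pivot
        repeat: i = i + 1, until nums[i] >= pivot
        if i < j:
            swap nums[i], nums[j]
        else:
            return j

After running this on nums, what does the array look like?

[4, 5, 6, 12, 13, 11, 7, 15, 10, 17, 9, 16]

pivot=7
j stops at 6 (4), i stops at 0 (7); swap ⇒ [4, 11, 13, 12, 6, 5, 7, 15, 10, 17, 9, 16]
j stops at 5 (5), i stops at 1 (11); swap ⇒ [4, 5, 13, 12, 6, 11, 7, 15, 10, 17, 9, 16]
j stops at 4 (6), i stops at 2 (13); swap ⇒ [4, 5, 6, 12, 13, 11, 7, 15, 10, 17, 9, 16]
j stops at 2, i stops at 3; i≥j ⇒ return 2. nums=[4, 5, 6, 12, 13, 11, 7, 15, 10, 17, 9, 16]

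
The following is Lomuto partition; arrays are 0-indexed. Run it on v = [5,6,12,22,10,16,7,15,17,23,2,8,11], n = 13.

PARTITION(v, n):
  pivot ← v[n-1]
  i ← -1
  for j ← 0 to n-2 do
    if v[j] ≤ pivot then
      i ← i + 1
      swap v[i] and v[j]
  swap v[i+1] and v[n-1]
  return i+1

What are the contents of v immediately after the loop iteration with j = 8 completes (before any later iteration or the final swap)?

pivot = v[12] = 11; i = -1
j=0: v[0]=5 ≤ 11 → i=0, swap v[0],v[0] (no change) → [5,6,12,22,10,16,7,15,17,23,2,8,11]
j=1: v[1]=6 ≤ 11 → i=1, swap v[1],v[1] (no change) → [5,6,12,22,10,16,7,15,17,23,2,8,11]
j=2: v[2]=12 > 11 → no swap
j=3: v[3]=22 > 11 → no swap
j=4: v[4]=10 ≤ 11 → i=2, swap v[2],v[4] → [5,6,10,22,12,16,7,15,17,23,2,8,11]
j=5: v[5]=16 > 11 → no swap
j=6: v[6]=7 ≤ 11 → i=3, swap v[3],v[6] → [5,6,10,7,12,16,22,15,17,23,2,8,11]
j=7: v[7]=15 > 11 → no swap
j=8: v[8]=17 > 11 → no swap
(after j=8) v = [5,6,10,7,12,16,22,15,17,23,2,8,11]

[5,6,10,7,12,16,22,15,17,23,2,8,11]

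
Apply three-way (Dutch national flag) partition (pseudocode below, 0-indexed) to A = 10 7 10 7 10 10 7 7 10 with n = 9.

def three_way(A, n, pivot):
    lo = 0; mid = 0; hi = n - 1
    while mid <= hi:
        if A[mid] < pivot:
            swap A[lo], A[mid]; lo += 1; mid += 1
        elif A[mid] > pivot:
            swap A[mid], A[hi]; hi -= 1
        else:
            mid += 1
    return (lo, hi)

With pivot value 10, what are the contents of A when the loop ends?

lo=0 mid=0 hi=8
10=10: mid=1
7<10: swap(0,1), lo=1 mid=2 ⇒ 7 10 10 7 10 10 7 7 10
10=10: mid=3
7<10: swap(1,3), lo=2 mid=4 ⇒ 7 7 10 10 10 10 7 7 10
10=10: mid=5
10=10: mid=6
7<10: swap(2,6), lo=3 mid=7 ⇒ 7 7 7 10 10 10 10 7 10
7<10: swap(3,7), lo=4 mid=8 ⇒ 7 7 7 7 10 10 10 10 10
10=10: mid=9
done. lo=4 hi=8; A=7 7 7 7 10 10 10 10 10

7 7 7 7 10 10 10 10 10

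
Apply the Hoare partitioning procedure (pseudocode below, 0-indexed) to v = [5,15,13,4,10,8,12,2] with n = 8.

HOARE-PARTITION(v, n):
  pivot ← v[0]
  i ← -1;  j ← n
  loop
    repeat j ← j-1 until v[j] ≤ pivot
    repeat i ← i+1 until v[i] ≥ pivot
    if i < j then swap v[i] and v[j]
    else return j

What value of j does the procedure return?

pivot = v[0] = 5; i = -1, j = 8
j→7 (v[7]=2≤5), i→0 (v[0]=5≥5); i<j, swap → [2,15,13,4,10,8,12,5]
j→3 (v[3]=4≤5), i→1 (v[1]=15≥5); i<j, swap → [2,4,13,15,10,8,12,5]
j→1, i→2; i≥j, return j=1. v = [2,4,13,15,10,8,12,5]

1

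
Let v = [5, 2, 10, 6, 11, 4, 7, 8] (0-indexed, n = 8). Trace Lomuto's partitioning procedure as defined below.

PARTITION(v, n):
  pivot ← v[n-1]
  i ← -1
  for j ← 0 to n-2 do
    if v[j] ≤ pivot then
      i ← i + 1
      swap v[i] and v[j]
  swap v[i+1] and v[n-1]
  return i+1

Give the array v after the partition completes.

[5, 2, 6, 4, 7, 8, 11, 10]

pivot=8, i=-1
j=0: 5≤8, i=0, swap(0,0) ⇒ [5, 2, 10, 6, 11, 4, 7, 8]
j=1: 2≤8, i=1, swap(1,1) ⇒ [5, 2, 10, 6, 11, 4, 7, 8]
j=2: 10>8, skip
j=3: 6≤8, i=2, swap(2,3) ⇒ [5, 2, 6, 10, 11, 4, 7, 8]
j=4: 11>8, skip
j=5: 4≤8, i=3, swap(3,5) ⇒ [5, 2, 6, 4, 11, 10, 7, 8]
j=6: 7≤8, i=4, swap(4,6) ⇒ [5, 2, 6, 4, 7, 10, 11, 8]
swap(5,7) ⇒ [5, 2, 6, 4, 7, 8, 11, 10]; return 5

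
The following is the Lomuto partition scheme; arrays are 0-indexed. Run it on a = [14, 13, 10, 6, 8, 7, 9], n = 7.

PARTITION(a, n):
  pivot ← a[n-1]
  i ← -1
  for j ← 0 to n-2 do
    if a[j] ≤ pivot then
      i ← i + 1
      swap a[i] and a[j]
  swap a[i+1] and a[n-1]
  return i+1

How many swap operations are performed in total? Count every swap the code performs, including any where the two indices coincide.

4

pivot = a[6] = 9; i = -1
j=0: a[0]=14 > 9 → no swap
j=1: a[1]=13 > 9 → no swap
j=2: a[2]=10 > 9 → no swap
j=3: a[3]=6 ≤ 9 → i=0, swap a[0],a[3] → [6, 13, 10, 14, 8, 7, 9]
j=4: a[4]=8 ≤ 9 → i=1, swap a[1],a[4] → [6, 8, 10, 14, 13, 7, 9]
j=5: a[5]=7 ≤ 9 → i=2, swap a[2],a[5] → [6, 8, 7, 14, 13, 10, 9]
final swap a[3],a[6] → [6, 8, 7, 9, 13, 10, 14]; return 3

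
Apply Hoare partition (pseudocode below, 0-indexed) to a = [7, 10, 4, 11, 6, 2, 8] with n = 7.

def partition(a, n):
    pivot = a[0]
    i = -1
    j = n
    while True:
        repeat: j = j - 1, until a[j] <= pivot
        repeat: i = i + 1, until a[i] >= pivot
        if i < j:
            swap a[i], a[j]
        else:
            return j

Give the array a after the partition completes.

pivot = a[0] = 7; i = -1, j = 7
j→5 (a[5]=2≤7), i→0 (a[0]=7≥7); i<j, swap → [2, 10, 4, 11, 6, 7, 8]
j→4 (a[4]=6≤7), i→1 (a[1]=10≥7); i<j, swap → [2, 6, 4, 11, 10, 7, 8]
j→2, i→3; i≥j, return j=2. a = [2, 6, 4, 11, 10, 7, 8]

[2, 6, 4, 11, 10, 7, 8]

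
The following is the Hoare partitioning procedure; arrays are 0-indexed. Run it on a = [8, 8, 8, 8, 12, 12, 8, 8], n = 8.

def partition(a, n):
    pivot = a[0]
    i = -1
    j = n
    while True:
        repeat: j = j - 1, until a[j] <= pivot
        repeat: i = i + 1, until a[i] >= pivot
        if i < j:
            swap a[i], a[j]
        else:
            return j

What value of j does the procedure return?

pivot = a[0] = 8; i = -1, j = 8
j→7 (a[7]=8≤8), i→0 (a[0]=8≥8); i<j, swap → [8, 8, 8, 8, 12, 12, 8, 8]
j→6 (a[6]=8≤8), i→1 (a[1]=8≥8); i<j, swap → [8, 8, 8, 8, 12, 12, 8, 8]
j→3 (a[3]=8≤8), i→2 (a[2]=8≥8); i<j, swap → [8, 8, 8, 8, 12, 12, 8, 8]
j→2, i→3; i≥j, return j=2. a = [8, 8, 8, 8, 12, 12, 8, 8]

2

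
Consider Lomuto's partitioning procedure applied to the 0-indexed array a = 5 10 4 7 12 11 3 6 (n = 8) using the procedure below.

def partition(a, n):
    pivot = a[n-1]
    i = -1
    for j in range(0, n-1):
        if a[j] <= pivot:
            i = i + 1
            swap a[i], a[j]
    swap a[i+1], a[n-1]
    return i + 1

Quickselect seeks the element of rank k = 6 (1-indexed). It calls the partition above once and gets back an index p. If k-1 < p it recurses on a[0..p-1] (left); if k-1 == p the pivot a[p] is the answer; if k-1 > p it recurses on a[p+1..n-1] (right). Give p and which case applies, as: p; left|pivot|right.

3; right

pivot = a[7] = 6; i = -1
j=0: a[0]=5 ≤ 6 → i=0, swap a[0],a[0] (no change) → 5 10 4 7 12 11 3 6
j=1: a[1]=10 > 6 → no swap
j=2: a[2]=4 ≤ 6 → i=1, swap a[1],a[2] → 5 4 10 7 12 11 3 6
j=3: a[3]=7 > 6 → no swap
j=4: a[4]=12 > 6 → no swap
j=5: a[5]=11 > 6 → no swap
j=6: a[6]=3 ≤ 6 → i=2, swap a[2],a[6] → 5 4 3 7 12 11 10 6
final swap a[3],a[7] → 5 4 3 6 12 11 10 7; return 3
p = 3; k-1 = 5 > 3 ⇒ right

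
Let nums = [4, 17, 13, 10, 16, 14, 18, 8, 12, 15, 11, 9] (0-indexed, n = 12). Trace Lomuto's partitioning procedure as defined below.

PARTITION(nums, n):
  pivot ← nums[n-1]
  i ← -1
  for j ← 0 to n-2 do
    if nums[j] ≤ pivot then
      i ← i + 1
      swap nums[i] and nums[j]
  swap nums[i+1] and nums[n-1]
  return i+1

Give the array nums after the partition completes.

[4, 8, 9, 10, 16, 14, 18, 17, 12, 15, 11, 13]

pivot=9, i=-1
j=0: 4≤9, i=0, swap(0,0) ⇒ [4, 17, 13, 10, 16, 14, 18, 8, 12, 15, 11, 9]
j=1: 17>9, skip
j=2: 13>9, skip
j=3: 10>9, skip
j=4: 16>9, skip
j=5: 14>9, skip
j=6: 18>9, skip
j=7: 8≤9, i=1, swap(1,7) ⇒ [4, 8, 13, 10, 16, 14, 18, 17, 12, 15, 11, 9]
j=8: 12>9, skip
j=9: 15>9, skip
j=10: 11>9, skip
swap(2,11) ⇒ [4, 8, 9, 10, 16, 14, 18, 17, 12, 15, 11, 13]; return 2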